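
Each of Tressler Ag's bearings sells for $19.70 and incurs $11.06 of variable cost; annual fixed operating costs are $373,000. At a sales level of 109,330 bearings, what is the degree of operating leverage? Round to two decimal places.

Contribution at this volume is 109,330 × $8.64 = $944,611.20.
Operating income = contribution − fixed costs = $944,611.20 − $373,000 = $571,611.20.
DOL = contribution ÷ EBIT = $944,611.20 ÷ $571,611.20 = 1.6525.

1.65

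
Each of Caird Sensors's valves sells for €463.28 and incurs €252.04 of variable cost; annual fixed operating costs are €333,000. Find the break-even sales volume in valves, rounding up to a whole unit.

Each unit contributes €463.28 − €252.04 = €211.24.
Break-even volume = fixed costs ÷ CM per unit = €333,000 ÷ €211.24 = 1,576.41, so 1,577 valves.

1,577 valves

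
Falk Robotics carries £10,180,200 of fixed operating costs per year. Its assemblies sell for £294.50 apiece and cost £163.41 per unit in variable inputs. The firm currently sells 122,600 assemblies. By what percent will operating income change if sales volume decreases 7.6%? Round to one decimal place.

Contribution at this volume is 122,600 × £131.09 = £16,071,634.00.
Subtracting fixed costs: EBIT = £16,071,634.00 − £10,180,200 = £5,891,434.00.
Degree of operating leverage = £16,071,634.00 / £5,891,434.00 = 2.7280.
Operating income changes by 2.7280 × -7.6% = -20.7%.

-20.7%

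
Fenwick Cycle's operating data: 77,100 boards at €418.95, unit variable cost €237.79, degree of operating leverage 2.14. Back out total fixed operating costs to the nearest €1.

€7,440,597

At 77,100 units, contribution = 77,100 × €181.16 = €13,967,436.00.
DOL = contribution / EBIT, so EBIT = €13,967,436.00 / 2.14 = €6,526,839.25.
And FC = contribution − EBIT = €13,967,436.00 − €6,526,839.25 = €7,440,597.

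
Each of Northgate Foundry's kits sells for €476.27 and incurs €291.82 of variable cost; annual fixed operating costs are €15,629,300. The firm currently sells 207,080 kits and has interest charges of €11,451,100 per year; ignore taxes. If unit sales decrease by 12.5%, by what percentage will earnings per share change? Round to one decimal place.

-43.0%

At 207,080 units, contribution = 207,080 × €184.45 = €38,195,906.00.
Subtracting fixed costs: EBIT = €38,195,906.00 − €15,629,300 = €22,566,606.00.
After interest of €11,451,100.00, pre-tax earnings = €11,115,506.00.
Degree of combined leverage = contribution ÷ (EBIT − I) = €38,195,906.00 ÷ €11,115,506.00 = 3.4363.
EPS therefore changes by 3.4363 × (-12.5%) = -43.0%.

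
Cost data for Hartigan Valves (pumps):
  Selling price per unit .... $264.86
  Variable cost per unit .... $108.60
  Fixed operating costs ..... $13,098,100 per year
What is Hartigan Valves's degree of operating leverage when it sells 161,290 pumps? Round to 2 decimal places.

At 161,290 units, contribution = 161,290 × $156.26 = $25,203,175.40.
Subtracting fixed costs: EBIT = $25,203,175.40 − $13,098,100 = $12,105,075.40.
Degree of operating leverage = $25,203,175.40 / $12,105,075.40 = 2.0820.

2.08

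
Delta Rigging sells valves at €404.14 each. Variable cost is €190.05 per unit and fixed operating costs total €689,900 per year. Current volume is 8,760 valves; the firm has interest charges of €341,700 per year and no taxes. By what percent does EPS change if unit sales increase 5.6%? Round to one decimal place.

Total contribution margin = 8,760 × €214.09 = €1,875,428.40.
Operating income = contribution − fixed costs = €1,875,428.40 − €689,900 = €1,185,528.40.
After interest of €341,700.00, pre-tax earnings = €843,828.40.
DCL = total CM / (EBIT − I) = €1,875,428.40 / €843,828.40 = 2.2225.
%ΔEPS = DCL × %ΔSales = 2.2225 × +5.6% = +12.4%.

+12.4%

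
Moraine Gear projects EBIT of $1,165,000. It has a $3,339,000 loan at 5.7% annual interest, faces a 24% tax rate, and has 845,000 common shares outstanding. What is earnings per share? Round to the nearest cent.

Interest = $190,323.00, so EBT = $1,165,000 − $190,323.00 = $974,677.00.
Net income = $974,677.00 × (1 − 0.24) = $740,754.52.
EPS = $740,754.52 ÷ 845,000 = $0.88.

$0.88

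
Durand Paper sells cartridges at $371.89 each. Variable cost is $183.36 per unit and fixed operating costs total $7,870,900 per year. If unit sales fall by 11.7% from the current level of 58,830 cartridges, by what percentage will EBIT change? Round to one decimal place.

-40.3%

Contribution at this volume is 58,830 × $188.53 = $11,091,219.90.
Operating income = contribution − fixed costs = $11,091,219.90 − $7,870,900 = $3,220,319.90.
So DOL = total CM / EBIT = $11,091,219.90 / $3,220,319.90 = 3.4441.
Operating income changes by 3.4441 × -11.7% = -40.3%.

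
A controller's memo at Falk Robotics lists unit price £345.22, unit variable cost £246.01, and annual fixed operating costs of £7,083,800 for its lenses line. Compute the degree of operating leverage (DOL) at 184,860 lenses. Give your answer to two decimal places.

Total contribution margin = 184,860 × £99.21 = £18,339,960.60.
EBIT = £18,339,960.60 − £7,083,800 = £11,256,160.60.
So DOL = total CM / EBIT = £18,339,960.60 / £11,256,160.60 = 1.6293.

1.63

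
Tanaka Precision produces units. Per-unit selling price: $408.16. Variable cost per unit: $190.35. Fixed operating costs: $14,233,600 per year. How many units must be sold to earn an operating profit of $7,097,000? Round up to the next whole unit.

97,933 units

Unit CM = price − variable cost = $408.16 − $190.35 = $217.81.
Units = (FC + target) / CM = ($14,233,600 + $7,097,000) / $217.81 = 97,932.14, so 97,933 units.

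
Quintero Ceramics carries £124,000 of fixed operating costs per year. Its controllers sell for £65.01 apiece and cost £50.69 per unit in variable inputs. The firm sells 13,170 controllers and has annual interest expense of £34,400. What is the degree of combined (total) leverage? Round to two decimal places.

Total contribution margin = 13,170 × £14.32 = £188,594.40.
Operating income = contribution − fixed costs = £188,594.40 − £124,000 = £64,594.40. Interest = £34,400.00.
DOL = £188,594.40 ÷ £64,594.40 = 2.9197; DFL = £64,594.40 ÷ £30,194.40 = 2.1393.
Combined leverage = 2.9197 × 2.1393 = 6.2461.

6.25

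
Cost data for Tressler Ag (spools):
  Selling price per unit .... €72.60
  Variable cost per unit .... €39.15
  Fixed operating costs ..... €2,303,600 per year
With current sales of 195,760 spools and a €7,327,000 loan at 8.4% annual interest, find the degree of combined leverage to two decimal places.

1.80

Total contribution margin = 195,760 × €33.45 = €6,548,172.00.
EBIT = €6,548,172.00 − €2,303,600 = €4,244,572.00. Interest = €615,468.00.
DOL = €6,548,172.00 ÷ €4,244,572.00 = 1.5427; DFL = €4,244,572.00 ÷ €3,629,104.00 = 1.1696.
DCL = DOL × DFL = 1.5427 × 1.1696 = 1.8043.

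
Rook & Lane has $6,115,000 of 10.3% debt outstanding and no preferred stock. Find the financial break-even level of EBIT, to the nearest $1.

$629,845

Annual interest = 10.3% × $6,115,000 = $629,845.00.
Without preferred stock the financial break-even is simply EBIT = interest = $629,845.00.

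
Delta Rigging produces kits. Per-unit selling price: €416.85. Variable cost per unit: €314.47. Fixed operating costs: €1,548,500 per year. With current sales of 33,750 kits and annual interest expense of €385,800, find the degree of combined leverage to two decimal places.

Total contribution margin = 33,750 × €102.38 = €3,455,325.00.
Subtracting fixed costs: EBIT = €3,455,325.00 − €1,548,500 = €1,906,825.00. Interest = €385,800.00.
DOL = €3,455,325.00 ÷ €1,906,825.00 = 1.8121; DFL = €1,906,825.00 ÷ €1,521,025.00 = 1.2536.
Combined leverage = 1.8121 × 1.2536 = 2.2716.

2.27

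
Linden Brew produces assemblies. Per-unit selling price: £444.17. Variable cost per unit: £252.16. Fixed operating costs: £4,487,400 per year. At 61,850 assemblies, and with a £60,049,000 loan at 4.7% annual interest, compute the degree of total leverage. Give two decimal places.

2.60

Total contribution margin = 61,850 × £192.01 = £11,875,818.50.
Operating income = contribution − fixed costs = £11,875,818.50 − £4,487,400 = £7,388,418.50. Interest = £2,822,303.00, so EBIT − I = £4,566,115.50.
Degree of total leverage = total CM / (EBIT − interest) = £11,875,818.50 / £4,566,115.50 = 2.6009.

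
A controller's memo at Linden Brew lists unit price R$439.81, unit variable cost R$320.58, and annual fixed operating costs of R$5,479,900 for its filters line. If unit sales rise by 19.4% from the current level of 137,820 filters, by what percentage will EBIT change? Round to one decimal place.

Total contribution margin = 137,820 × R$119.23 = R$16,432,278.60.
Subtracting fixed costs: EBIT = R$16,432,278.60 − R$5,479,900 = R$10,952,378.60.
Degree of operating leverage = R$16,432,278.60 / R$10,952,378.60 = 1.5003.
Operating income changes by 1.5003 × +19.4% = +29.1%.

+29.1%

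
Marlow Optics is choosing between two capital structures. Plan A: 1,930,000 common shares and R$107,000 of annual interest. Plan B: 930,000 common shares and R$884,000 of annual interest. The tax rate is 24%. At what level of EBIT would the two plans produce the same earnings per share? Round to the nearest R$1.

Set EPS_A = EPS_B: (EBIT − R$107,000)(1 − 0.24) ÷ 1,930,000 = (EBIT − R$884,000)(1 − 0.24) ÷ 930,000.
Cancelling (1 − t) and cross-multiplying: 930,000·(EBIT − 107,000) = 1,930,000·(EBIT − 884,000).
EBIT × (1,930,000 − 930,000) = 884,000 × 1,930,000 − 107,000 × 930,000 = 1,606,610,000,000, so EBIT = 1,606,610,000,000 ÷ 1,000,000 = 1,606,610.00.

R$1,606,610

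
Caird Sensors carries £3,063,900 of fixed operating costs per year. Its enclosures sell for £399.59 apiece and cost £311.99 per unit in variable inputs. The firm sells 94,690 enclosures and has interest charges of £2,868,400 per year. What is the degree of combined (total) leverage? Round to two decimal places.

3.51

Total contribution margin = 94,690 × £87.60 = £8,294,844.00.
EBIT = £8,294,844.00 − £3,063,900 = £5,230,944.00. Interest = £2,868,400.00.
DOL = £8,294,844.00 ÷ £5,230,944.00 = 1.5857; DFL = £5,230,944.00 ÷ £2,362,544.00 = 2.2141.
Combined leverage = 1.5857 × 2.2141 = 3.5109.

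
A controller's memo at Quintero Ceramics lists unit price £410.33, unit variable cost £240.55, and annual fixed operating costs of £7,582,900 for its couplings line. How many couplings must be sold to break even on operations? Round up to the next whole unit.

Unit CM = price − variable cost = £410.33 − £240.55 = £169.78.
Break-even volume = fixed costs ÷ CM per unit = £7,582,900 ÷ £169.78 = 44,663.09, so 44,664 couplings.

44,664 couplings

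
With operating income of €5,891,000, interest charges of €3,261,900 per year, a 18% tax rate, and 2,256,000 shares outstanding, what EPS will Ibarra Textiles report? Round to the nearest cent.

€0.96

Interest = €3,261,900.00, so EBT = €5,891,000 − €3,261,900.00 = €2,629,100.00.
Net income = €2,629,100.00 × (1 − 0.18) = €2,155,862.00.
Per share: €2,155,862.00 / 2,256,000 shares = €0.96.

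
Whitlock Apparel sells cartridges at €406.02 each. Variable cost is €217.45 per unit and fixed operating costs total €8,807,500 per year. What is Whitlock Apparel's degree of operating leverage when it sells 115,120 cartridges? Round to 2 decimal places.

1.68

Contribution at this volume is 115,120 × €188.57 = €21,708,178.40.
EBIT = €21,708,178.40 − €8,807,500 = €12,900,678.40.
Degree of operating leverage = €21,708,178.40 / €12,900,678.40 = 1.6827.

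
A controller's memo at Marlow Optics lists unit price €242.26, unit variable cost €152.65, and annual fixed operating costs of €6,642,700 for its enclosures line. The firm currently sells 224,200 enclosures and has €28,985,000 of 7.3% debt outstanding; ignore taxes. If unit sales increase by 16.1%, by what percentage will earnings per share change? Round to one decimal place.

+28.5%

At 224,200 units, contribution = 224,200 × €89.61 = €20,090,562.00.
Subtracting fixed costs: EBIT = €20,090,562.00 − €6,642,700 = €13,447,862.00.
Interest = €2,115,905.00, so EBIT − I = €11,331,957.00.
DCL = total CM / (EBIT − I) = €20,090,562.00 / €11,331,957.00 = 1.7729.
%ΔEPS = DCL × %ΔSales = 1.7729 × +16.1% = +28.5%.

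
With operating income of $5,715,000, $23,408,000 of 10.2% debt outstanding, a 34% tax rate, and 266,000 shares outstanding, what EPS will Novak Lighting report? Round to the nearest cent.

$8.26

Interest = $2,387,616.00, so EBT = $5,715,000 − $2,387,616.00 = $3,327,384.00.
Net income = $3,327,384.00 × (1 − 0.34) = $2,196,073.44.
EPS = $2,196,073.44 ÷ 266,000 = $8.26.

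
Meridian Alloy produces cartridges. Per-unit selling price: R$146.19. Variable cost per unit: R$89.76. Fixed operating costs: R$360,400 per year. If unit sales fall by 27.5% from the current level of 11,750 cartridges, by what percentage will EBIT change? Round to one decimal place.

Total contribution margin = 11,750 × R$56.43 = R$663,052.50.
Subtracting fixed costs: EBIT = R$663,052.50 − R$360,400 = R$302,652.50.
DOL = contribution ÷ EBIT = R$663,052.50 ÷ R$302,652.50 = 2.1908.
Operating income changes by 2.1908 × -27.5% = -60.2%.

-60.2%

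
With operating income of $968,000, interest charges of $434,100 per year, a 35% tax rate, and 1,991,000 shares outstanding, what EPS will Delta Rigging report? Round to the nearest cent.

$0.17

Pre-tax income = $968,000 − $434,100.00 = $533,900.00.
Net income = $533,900.00 × (1 − 0.35) = $347,035.00.
EPS = $347,035.00 ÷ 1,991,000 = $0.17.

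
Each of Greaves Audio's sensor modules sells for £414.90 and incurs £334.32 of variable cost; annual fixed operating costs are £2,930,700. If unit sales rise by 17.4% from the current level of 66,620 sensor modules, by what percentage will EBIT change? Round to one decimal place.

+38.3%

Total contribution margin = 66,620 × £80.58 = £5,368,239.60.
Subtracting fixed costs: EBIT = £5,368,239.60 − £2,930,700 = £2,437,539.60.
So DOL = total CM / EBIT = £5,368,239.60 / £2,437,539.60 = 2.2023.
So EBIT moves 2.2023 × (+17.4%) = +38.3%.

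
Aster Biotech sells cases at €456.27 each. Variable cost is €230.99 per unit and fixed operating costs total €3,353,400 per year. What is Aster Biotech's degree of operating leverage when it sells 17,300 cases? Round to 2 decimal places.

At 17,300 units, contribution = 17,300 × €225.28 = €3,897,344.00.
Operating income = contribution − fixed costs = €3,897,344.00 − €3,353,400 = €543,944.00.
DOL = contribution ÷ EBIT = €3,897,344.00 ÷ €543,944.00 = 7.1650.

7.16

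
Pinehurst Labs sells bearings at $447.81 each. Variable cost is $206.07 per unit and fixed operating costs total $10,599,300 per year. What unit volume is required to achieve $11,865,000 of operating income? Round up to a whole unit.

92,928 bearings

Contribution margin per unit = $447.81 − $206.07 = $241.74.
Required volume = (fixed costs + target profit) ÷ CM = ($10,599,300 + $11,865,000) ÷ $241.74 = 92,927.53, so 92,928 bearings.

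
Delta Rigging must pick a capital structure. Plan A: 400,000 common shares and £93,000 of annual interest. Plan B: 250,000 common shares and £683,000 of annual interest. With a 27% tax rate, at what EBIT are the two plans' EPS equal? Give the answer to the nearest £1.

£1,666,333

Set EPS_A = EPS_B: (EBIT − £93,000)(1 − 0.27) ÷ 400,000 = (EBIT − £683,000)(1 − 0.27) ÷ 250,000.
Cancelling (1 − t) and cross-multiplying: 250,000·(EBIT − 93,000) = 400,000·(EBIT − 683,000).
Solving, EBIT = (683,000·400,000 − 93,000·250,000) / (400,000 − 250,000) = 249,950,000,000 / 150,000 = 1,666,333.33.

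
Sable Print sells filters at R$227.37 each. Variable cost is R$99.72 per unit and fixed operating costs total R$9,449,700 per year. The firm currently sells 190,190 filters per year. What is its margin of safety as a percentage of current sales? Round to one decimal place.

Unit CM = price − variable cost = R$227.37 − R$99.72 = R$127.65. Break-even units = R$9,449,700 ÷ R$127.65 = 74,028.20; break-even revenue = 74,028.20 × R$227.37 = R$16,831,792.31.
Actual sales revenue = 190,190 × R$227.37 = R$43,243,500.30.
Margin of safety = (R$43,243,500.30 − R$16,831,792.31) ÷ R$43,243,500.30 = 61.1%.

61.1%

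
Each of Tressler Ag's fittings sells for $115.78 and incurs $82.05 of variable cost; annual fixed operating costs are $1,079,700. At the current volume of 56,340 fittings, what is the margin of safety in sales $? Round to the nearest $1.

$2,816,918

Each unit contributes $115.78 − $82.05 = $33.73. Break-even units = $1,079,700 ÷ $33.73 = 32,010.08; break-even revenue = 32,010.08 × $115.78 = $3,706,127.07.
Current sales = 56,340 × $115.78 = $6,523,045.20.
Margin of safety = $6,523,045.20 − $3,706,127.07 = $2,816,918.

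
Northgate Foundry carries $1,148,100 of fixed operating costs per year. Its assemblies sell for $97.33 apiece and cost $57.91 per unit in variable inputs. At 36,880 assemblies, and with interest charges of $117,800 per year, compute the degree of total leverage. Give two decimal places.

At 36,880 units, contribution = 36,880 × $39.42 = $1,453,809.60.
EBIT = $1,453,809.60 − $1,148,100 = $305,709.60. Interest = $117,800.00.
DOL = $1,453,809.60 ÷ $305,709.60 = 4.7555; DFL = $305,709.60 ÷ $187,909.60 = 1.6269.
Combined leverage = 4.7555 × 1.6269 = 7.7367.

7.74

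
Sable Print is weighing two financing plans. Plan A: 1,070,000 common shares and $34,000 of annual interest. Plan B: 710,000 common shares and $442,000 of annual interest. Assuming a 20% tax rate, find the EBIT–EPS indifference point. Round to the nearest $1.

$1,246,667

At indifference, (EBIT − 34,000)(1 − t)/1,070,000 = (EBIT − 442,000)(1 − t)/710,000.
Cancelling (1 − t) and cross-multiplying: 710,000·(EBIT − 34,000) = 1,070,000·(EBIT − 442,000).
Solving, EBIT = (442,000·1,070,000 − 34,000·710,000) / (1,070,000 − 710,000) = 448,800,000,000 / 360,000 = 1,246,666.67.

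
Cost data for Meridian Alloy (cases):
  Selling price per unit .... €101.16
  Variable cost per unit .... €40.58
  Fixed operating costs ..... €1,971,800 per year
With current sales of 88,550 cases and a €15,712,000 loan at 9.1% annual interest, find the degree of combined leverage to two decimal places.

2.73

Contribution at this volume is 88,550 × €60.58 = €5,364,359.00.
EBIT = €5,364,359.00 − €1,971,800 = €3,392,559.00. Interest = €1,429,792.00.
DOL = €5,364,359.00 ÷ €3,392,559.00 = 1.5812; DFL = €3,392,559.00 ÷ €1,962,767.00 = 1.7285.
Combined leverage = 1.5812 × 1.7285 = 2.7331.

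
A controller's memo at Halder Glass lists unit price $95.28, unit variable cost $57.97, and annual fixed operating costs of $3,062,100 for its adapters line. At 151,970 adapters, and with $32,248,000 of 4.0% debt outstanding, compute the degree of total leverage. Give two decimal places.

4.30

At 151,970 units, contribution = 151,970 × $37.31 = $5,670,000.70.
Subtracting fixed costs: EBIT = $5,670,000.70 − $3,062,100 = $2,607,900.70. Interest = $1,289,920.00, so EBIT − I = $1,317,980.70.
Degree of total leverage = total CM / (EBIT − interest) = $5,670,000.70 / $1,317,980.70 = 4.3020.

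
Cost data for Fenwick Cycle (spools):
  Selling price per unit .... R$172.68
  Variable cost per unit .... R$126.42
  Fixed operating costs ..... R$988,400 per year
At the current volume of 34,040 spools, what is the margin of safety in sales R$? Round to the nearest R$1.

R$2,188,513

Each unit contributes R$172.68 − R$126.42 = R$46.26. Break-even units = R$988,400 ÷ R$46.26 = 21,366.19; break-even revenue = 21,366.19 × R$172.68 = R$3,689,513.88.
Actual sales revenue = 34,040 × R$172.68 = R$5,878,027.20.
Margin of safety = R$5,878,027.20 − R$3,689,513.88 = R$2,188,513.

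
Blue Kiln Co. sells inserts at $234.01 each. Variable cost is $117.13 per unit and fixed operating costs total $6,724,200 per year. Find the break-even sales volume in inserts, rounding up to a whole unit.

57,531 inserts

Unit CM = price − variable cost = $234.01 − $117.13 = $116.88.
Units to break even: $6,724,200 ÷ $116.88 = 57,530.80, rounded up to 57,531.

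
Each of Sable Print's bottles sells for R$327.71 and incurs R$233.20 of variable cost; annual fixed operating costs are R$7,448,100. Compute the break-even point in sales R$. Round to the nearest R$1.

R$25,826,017

Contribution margin per unit = R$327.71 − R$233.20 = R$94.51, a CM ratio of R$94.51 ÷ R$327.71 = 0.2884.
Break-even revenue = fixed costs × price ÷ CM = R$7,448,100 × R$327.71 ÷ R$94.51 = R$25,826,017.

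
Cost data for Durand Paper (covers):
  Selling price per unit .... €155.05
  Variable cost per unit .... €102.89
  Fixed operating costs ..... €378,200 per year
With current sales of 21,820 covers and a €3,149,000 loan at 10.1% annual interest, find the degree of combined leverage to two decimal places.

2.58

Total contribution margin = 21,820 × €52.16 = €1,138,131.20.
Operating income = contribution − fixed costs = €1,138,131.20 − €378,200 = €759,931.20. Interest = €318,049.00, so EBIT − I = €441,882.20.
DCL = contribution ÷ (EBIT − I) = €1,138,131.20 ÷ €441,882.20 = 2.5756.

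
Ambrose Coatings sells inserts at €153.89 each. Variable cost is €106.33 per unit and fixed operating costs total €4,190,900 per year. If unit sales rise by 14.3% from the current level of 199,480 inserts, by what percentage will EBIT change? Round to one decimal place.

At 199,480 units, contribution = 199,480 × €47.56 = €9,487,268.80.
Subtracting fixed costs: EBIT = €9,487,268.80 − €4,190,900 = €5,296,368.80.
Degree of operating leverage = €9,487,268.80 / €5,296,368.80 = 1.7913.
So EBIT moves 1.7913 × (+14.3%) = +25.6%.

+25.6%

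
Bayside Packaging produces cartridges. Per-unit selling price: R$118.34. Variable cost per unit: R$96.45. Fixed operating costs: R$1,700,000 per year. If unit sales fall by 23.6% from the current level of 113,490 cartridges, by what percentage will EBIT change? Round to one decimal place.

Total contribution margin = 113,490 × R$21.89 = R$2,484,296.10.
Operating income = contribution − fixed costs = R$2,484,296.10 − R$1,700,000 = R$784,296.10.
So DOL = total CM / EBIT = R$2,484,296.10 / R$784,296.10 = 3.1675.
%ΔEBIT = DOL × %ΔSales = 3.1675 × -23.6% = -74.8%.

-74.8%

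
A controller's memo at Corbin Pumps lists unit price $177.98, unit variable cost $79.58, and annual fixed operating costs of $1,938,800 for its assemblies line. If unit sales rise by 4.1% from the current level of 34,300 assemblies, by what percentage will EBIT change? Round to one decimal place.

+9.6%

At 34,300 units, contribution = 34,300 × $98.40 = $3,375,120.00.
EBIT = $3,375,120.00 − $1,938,800 = $1,436,320.00.
DOL = contribution ÷ EBIT = $3,375,120.00 ÷ $1,436,320.00 = 2.3498.
So EBIT moves 2.3498 × (+4.1%) = +9.6%.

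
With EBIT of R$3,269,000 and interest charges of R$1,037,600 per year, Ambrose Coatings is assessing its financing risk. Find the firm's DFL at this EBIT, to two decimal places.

1.46

Interest = R$1,037,600.00.
Degree of financial leverage = EBIT / (EBIT − interest) = R$3,269,000 / R$2,231,400.00 = 1.4650.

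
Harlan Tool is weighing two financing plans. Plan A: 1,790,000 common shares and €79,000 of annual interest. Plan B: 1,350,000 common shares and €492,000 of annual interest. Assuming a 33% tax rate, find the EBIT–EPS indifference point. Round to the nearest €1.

Set EPS_A = EPS_B: (EBIT − €79,000)(1 − 0.33) ÷ 1,790,000 = (EBIT − €492,000)(1 − 0.33) ÷ 1,350,000.
Cancelling (1 − t) and cross-multiplying: 1,350,000·(EBIT − 79,000) = 1,790,000·(EBIT − 492,000).
Solving, EBIT = (492,000·1,790,000 − 79,000·1,350,000) / (1,790,000 − 1,350,000) = 774,030,000,000 / 440,000 = 1,759,159.09.

€1,759,159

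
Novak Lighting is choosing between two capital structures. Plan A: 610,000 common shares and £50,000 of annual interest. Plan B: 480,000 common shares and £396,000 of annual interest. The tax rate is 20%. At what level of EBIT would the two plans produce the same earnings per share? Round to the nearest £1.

At indifference, (EBIT − 50,000)(1 − t)/610,000 = (EBIT − 396,000)(1 − t)/480,000.
The (1 − t) factor cancels: (EBIT − 50,000) × 480,000 = (EBIT − 396,000) × 610,000.
Solving, EBIT = (396,000·610,000 − 50,000·480,000) / (610,000 − 480,000) = 217,560,000,000 / 130,000 = 1,673,538.46.

£1,673,538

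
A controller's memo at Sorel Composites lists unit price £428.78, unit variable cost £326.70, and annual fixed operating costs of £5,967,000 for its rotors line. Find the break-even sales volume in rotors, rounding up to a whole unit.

58,455 rotors

Contribution margin per unit = £428.78 − £326.70 = £102.08.
Break-even Q = £5,967,000 / £102.08 = 58,454.15 → 58,455 rotors.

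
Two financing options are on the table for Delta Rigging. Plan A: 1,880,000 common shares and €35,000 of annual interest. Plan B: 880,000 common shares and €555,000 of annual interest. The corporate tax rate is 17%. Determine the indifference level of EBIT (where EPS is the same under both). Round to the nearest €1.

Set EPS_A = EPS_B: (EBIT − €35,000)(1 − 0.17) ÷ 1,880,000 = (EBIT − €555,000)(1 − 0.17) ÷ 880,000.
Cancelling (1 − t) and cross-multiplying: 880,000·(EBIT − 35,000) = 1,880,000·(EBIT − 555,000).
Solving, EBIT = (555,000·1,880,000 − 35,000·880,000) / (1,880,000 − 880,000) = 1,012,600,000,000 / 1,000,000 = 1,012,600.00.

€1,012,600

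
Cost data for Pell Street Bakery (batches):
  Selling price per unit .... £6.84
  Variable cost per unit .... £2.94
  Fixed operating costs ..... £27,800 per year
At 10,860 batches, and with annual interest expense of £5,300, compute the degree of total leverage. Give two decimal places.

4.58

At 10,860 units, contribution = 10,860 × £3.90 = £42,354.00.
Operating income = contribution − fixed costs = £42,354.00 − £27,800 = £14,554.00. Interest = £5,300.00.
DOL = £42,354.00 ÷ £14,554.00 = 2.9101; DFL = £14,554.00 ÷ £9,254.00 = 1.5727.
DCL = DOL × DFL = 2.9101 × 1.5727 = 4.5767.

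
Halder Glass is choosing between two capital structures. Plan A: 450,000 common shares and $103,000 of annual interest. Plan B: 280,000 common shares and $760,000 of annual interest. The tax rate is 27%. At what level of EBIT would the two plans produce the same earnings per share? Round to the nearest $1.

At indifference, (EBIT − 103,000)(1 − t)/450,000 = (EBIT − 760,000)(1 − t)/280,000.
Cancelling (1 − t) and cross-multiplying: 280,000·(EBIT − 103,000) = 450,000·(EBIT − 760,000).
Solving, EBIT = (760,000·450,000 − 103,000·280,000) / (450,000 − 280,000) = 313,160,000,000 / 170,000 = 1,842,117.65.

$1,842,118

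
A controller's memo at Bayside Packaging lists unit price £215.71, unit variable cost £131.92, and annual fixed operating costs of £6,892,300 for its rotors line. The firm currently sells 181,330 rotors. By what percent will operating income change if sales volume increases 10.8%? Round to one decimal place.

+19.8%

Total contribution margin = 181,330 × £83.79 = £15,193,640.70.
EBIT = £15,193,640.70 − £6,892,300 = £8,301,340.70.
Degree of operating leverage = £15,193,640.70 / £8,301,340.70 = 1.8303.
%ΔEBIT = DOL × %ΔSales = 1.8303 × +10.8% = +19.8%.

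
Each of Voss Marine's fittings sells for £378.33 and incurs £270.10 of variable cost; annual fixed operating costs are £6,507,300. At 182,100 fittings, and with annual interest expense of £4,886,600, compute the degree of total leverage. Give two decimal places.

2.37

At 182,100 units, contribution = 182,100 × £108.23 = £19,708,683.00.
Subtracting fixed costs: EBIT = £19,708,683.00 − £6,507,300 = £13,201,383.00. Interest = £4,886,600.00.
DOL = £19,708,683.00 ÷ £13,201,383.00 = 1.4929; DFL = £13,201,383.00 ÷ £8,314,783.00 = 1.5877.
Combined leverage = 1.4929 × 1.5877 = 2.3703.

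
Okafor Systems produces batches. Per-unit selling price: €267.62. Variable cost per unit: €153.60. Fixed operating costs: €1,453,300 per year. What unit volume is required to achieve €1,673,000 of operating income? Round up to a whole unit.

27,419 batches

Contribution margin per unit = €267.62 − €153.60 = €114.02.
Units = (FC + target) / CM = (€1,453,300 + €1,673,000) / €114.02 = 27,418.87, so 27,419 batches.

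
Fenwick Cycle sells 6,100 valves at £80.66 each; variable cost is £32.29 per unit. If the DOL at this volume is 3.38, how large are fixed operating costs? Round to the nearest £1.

£207,762

Total contribution margin = 6,100 × £48.37 = £295,057.00.
DOL = contribution / EBIT, so EBIT = £295,057.00 / 3.38 = £87,294.97.
And FC = contribution − EBIT = £295,057.00 − £87,294.97 = £207,762.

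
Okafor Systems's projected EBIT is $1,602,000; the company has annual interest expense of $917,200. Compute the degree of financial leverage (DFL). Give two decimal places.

Annual interest charges come to $917,200.00.
Degree of financial leverage = EBIT / (EBIT − interest) = $1,602,000 / $684,800.00 = 2.3394.

2.34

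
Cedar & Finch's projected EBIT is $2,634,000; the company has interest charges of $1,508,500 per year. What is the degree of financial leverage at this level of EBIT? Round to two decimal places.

Annual interest charges come to $1,508,500.00.
DFL = EBIT ÷ (EBIT − I) = $2,634,000 ÷ ($2,634,000 − $1,508,500.00) = $2,634,000 ÷ $1,125,500.00 = 2.3403.

2.34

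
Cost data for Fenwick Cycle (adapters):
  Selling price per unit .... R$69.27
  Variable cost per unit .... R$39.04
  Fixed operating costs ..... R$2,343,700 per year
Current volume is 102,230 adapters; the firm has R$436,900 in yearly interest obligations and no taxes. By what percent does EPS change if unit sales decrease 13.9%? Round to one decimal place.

-138.7%

At 102,230 units, contribution = 102,230 × R$30.23 = R$3,090,412.90.
Subtracting fixed costs: EBIT = R$3,090,412.90 − R$2,343,700 = R$746,712.90.
Interest = R$436,900.00, so EBIT − I = R$309,812.90.
DCL = total CM / (EBIT − I) = R$3,090,412.90 / R$309,812.90 = 9.9751.
%ΔEPS = DCL × %ΔSales = 9.9751 × -13.9% = -138.7%.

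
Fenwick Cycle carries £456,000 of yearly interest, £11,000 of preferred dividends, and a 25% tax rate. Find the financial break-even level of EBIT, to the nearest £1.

£470,667

Grossing the preferred dividend up to pre-tax terms: £11,000 / (1 − 0.25) = £14,666.67.
Financial break-even EBIT = interest + D_p ÷ (1 − t) = £456,000 + £14,666.67 = £470,666.67.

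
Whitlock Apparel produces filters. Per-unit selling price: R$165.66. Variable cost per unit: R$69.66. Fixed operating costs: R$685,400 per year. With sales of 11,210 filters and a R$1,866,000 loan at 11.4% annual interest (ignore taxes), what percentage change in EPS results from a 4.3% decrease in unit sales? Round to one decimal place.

-26.0%

At 11,210 units, contribution = 11,210 × R$96.00 = R$1,076,160.00.
EBIT = R$1,076,160.00 − R$685,400 = R$390,760.00.
Interest = R$212,724.00, so EBIT − I = R$178,036.00.
Degree of combined leverage = contribution ÷ (EBIT − I) = R$1,076,160.00 ÷ R$178,036.00 = 6.0446.
EPS therefore changes by 6.0446 × (-4.3%) = -26.0%.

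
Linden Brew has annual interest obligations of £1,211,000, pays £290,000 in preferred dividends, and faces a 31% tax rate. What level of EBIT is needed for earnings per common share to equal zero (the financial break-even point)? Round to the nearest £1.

Grossing the preferred dividend up to pre-tax terms: £290,000 / (1 − 0.31) = £420,289.86.
EPS = 0 when EBIT covers interest plus the pre-tax preferred burden: £1,211,000 + £420,289.86 = £1,631,289.86.

£1,631,290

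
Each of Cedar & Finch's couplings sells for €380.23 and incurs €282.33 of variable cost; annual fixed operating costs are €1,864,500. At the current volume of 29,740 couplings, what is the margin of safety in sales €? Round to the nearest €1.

€4,066,581

Each unit contributes €380.23 − €282.33 = €97.90. Break-even units = €1,864,500 ÷ €97.90 = 19,044.94; break-even revenue = 19,044.94 × €380.23 = €7,241,458.99.
Current sales = 29,740 × €380.23 = €11,308,040.20.
Margin of safety = €11,308,040.20 − €7,241,458.99 = €4,066,581.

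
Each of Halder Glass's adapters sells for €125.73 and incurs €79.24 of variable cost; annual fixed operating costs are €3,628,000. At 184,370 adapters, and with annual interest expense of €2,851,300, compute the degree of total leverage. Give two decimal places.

Contribution at this volume is 184,370 × €46.49 = €8,571,361.30.
Operating income = contribution − fixed costs = €8,571,361.30 − €3,628,000 = €4,943,361.30. Interest = €2,851,300.00.
DOL = €8,571,361.30 ÷ €4,943,361.30 = 1.7339; DFL = €4,943,361.30 ÷ €2,092,061.30 = 2.3629.
DCL = DOL × DFL = 1.7339 × 2.3629 = 4.0970.

4.10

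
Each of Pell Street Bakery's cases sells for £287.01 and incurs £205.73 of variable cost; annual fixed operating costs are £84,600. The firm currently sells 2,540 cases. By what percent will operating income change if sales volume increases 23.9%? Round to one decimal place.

Contribution at this volume is 2,540 × £81.28 = £206,451.20.
Subtracting fixed costs: EBIT = £206,451.20 − £84,600 = £121,851.20.
Degree of operating leverage = £206,451.20 / £121,851.20 = 1.6943.
Operating income changes by 1.6943 × +23.9% = +40.5%.

+40.5%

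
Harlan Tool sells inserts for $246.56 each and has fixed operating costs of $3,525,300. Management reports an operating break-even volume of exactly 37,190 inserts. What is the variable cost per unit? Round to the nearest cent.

$151.77

At break-even, FC = Q × (P − VC), so P − VC = $3,525,300 ÷ 37,190 = $94.7916.
Variable cost per unit = $246.56 − $94.7916 = $151.77.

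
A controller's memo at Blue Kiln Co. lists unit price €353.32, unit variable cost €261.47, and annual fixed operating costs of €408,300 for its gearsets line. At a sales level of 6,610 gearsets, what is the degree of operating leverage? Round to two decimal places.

Contribution at this volume is 6,610 × €91.85 = €607,128.50.
Operating income = contribution − fixed costs = €607,128.50 − €408,300 = €198,828.50.
Degree of operating leverage = €607,128.50 / €198,828.50 = 3.0535.

3.05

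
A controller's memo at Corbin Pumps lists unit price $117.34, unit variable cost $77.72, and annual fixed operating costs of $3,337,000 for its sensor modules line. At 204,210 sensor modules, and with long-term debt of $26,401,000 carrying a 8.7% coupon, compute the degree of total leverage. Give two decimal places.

Contribution at this volume is 204,210 × $39.62 = $8,090,800.20.
Operating income = contribution − fixed costs = $8,090,800.20 − $3,337,000 = $4,753,800.20. Interest = $2,296,887.00, so EBIT − I = $2,456,913.20.
DCL = contribution ÷ (EBIT − I) = $8,090,800.20 ÷ $2,456,913.20 = 3.2931.

3.29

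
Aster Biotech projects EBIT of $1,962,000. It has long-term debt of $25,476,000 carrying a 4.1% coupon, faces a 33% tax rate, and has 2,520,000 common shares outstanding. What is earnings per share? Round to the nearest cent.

$0.24

Pre-tax income = $1,962,000 − $1,044,516.00 = $917,484.00.
Net income = $917,484.00 × (1 − 0.33) = $614,714.28.
Per share: $614,714.28 / 2,520,000 shares = $0.24.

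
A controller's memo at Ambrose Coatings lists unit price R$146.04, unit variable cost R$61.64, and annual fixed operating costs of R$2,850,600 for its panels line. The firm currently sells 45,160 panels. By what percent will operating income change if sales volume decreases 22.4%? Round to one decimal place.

-88.9%

At 45,160 units, contribution = 45,160 × R$84.40 = R$3,811,504.00.
EBIT = R$3,811,504.00 − R$2,850,600 = R$960,904.00.
So DOL = total CM / EBIT = R$3,811,504.00 / R$960,904.00 = 3.9666.
So EBIT moves 3.9666 × (-22.4%) = -88.9%.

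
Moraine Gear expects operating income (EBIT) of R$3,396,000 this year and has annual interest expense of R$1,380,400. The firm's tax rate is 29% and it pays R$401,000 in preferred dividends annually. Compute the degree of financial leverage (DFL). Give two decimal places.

Interest = R$1,380,400.00.
Preferred dividends grossed up pre-tax: R$401,000 / (1 − 0.29) = R$564,788.73.
DFL = EBIT ÷ [EBIT − I − D_p/(1−t)] = R$3,396,000 ÷ [R$3,396,000 − R$1,380,400.00 − R$564,788.73] = R$3,396,000 ÷ R$1,450,811.27 = 2.3408.

2.34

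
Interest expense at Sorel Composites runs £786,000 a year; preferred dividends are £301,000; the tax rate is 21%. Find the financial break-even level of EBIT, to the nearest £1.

Grossing the preferred dividend up to pre-tax terms: £301,000 / (1 − 0.21) = £381,012.66.
Financial break-even EBIT = interest + D_p ÷ (1 − t) = £786,000 + £381,012.66 = £1,167,012.66.

£1,167,013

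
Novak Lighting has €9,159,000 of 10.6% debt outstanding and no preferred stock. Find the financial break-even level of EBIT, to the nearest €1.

Annual interest = 10.6% × €9,159,000 = €970,854.00.
Without preferred stock the financial break-even is simply EBIT = interest = €970,854.00.

€970,854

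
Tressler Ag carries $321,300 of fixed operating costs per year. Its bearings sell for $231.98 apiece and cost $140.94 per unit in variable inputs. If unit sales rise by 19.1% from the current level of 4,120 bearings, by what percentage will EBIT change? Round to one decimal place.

At 4,120 units, contribution = 4,120 × $91.04 = $375,084.80.
Subtracting fixed costs: EBIT = $375,084.80 − $321,300 = $53,784.80.
DOL = contribution ÷ EBIT = $375,084.80 ÷ $53,784.80 = 6.9738.
So EBIT moves 6.9738 × (+19.1%) = +133.2%.

+133.2%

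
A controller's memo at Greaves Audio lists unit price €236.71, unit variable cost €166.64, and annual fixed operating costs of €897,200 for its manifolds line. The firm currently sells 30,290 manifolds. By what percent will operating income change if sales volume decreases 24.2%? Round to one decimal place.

-41.9%

Total contribution margin = 30,290 × €70.07 = €2,122,420.30.
Subtracting fixed costs: EBIT = €2,122,420.30 − €897,200 = €1,225,220.30.
So DOL = total CM / EBIT = €2,122,420.30 / €1,225,220.30 = 1.7323.
So EBIT moves 1.7323 × (-24.2%) = -41.9%.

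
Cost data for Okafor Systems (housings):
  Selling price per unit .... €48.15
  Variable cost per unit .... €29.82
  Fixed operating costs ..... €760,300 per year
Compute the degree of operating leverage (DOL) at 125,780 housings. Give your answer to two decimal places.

1.49

Total contribution margin = 125,780 × €18.33 = €2,305,547.40.
Subtracting fixed costs: EBIT = €2,305,547.40 − €760,300 = €1,545,247.40.
DOL = contribution ÷ EBIT = €2,305,547.40 ÷ €1,545,247.40 = 1.4920.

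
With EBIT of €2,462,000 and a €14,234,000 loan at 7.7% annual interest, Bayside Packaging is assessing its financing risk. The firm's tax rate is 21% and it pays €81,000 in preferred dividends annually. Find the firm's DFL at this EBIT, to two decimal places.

1.95

Annual interest charges come to €1,096,018.00.
Pre-tax preferred-dividend burden = €81,000 ÷ (1 − 0.21) = €102,531.65.
DFL = EBIT ÷ [EBIT − I − D_p/(1−t)] = €2,462,000 ÷ [€2,462,000 − €1,096,018.00 − €102,531.65] = €2,462,000 ÷ €1,263,450.35 = 1.9486.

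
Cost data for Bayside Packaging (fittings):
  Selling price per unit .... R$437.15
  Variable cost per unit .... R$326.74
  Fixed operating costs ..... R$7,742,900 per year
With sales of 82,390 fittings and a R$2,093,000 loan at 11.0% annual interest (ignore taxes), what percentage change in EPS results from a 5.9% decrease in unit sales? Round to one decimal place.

Contribution at this volume is 82,390 × R$110.41 = R$9,096,679.90.
EBIT = R$9,096,679.90 − R$7,742,900 = R$1,353,779.90.
Interest = R$230,230.00, so EBIT − I = R$1,123,549.90.
Degree of combined leverage = contribution ÷ (EBIT − I) = R$9,096,679.90 ÷ R$1,123,549.90 = 8.0964.
%ΔEPS = DCL × %ΔSales = 8.0964 × -5.9% = -47.8%.

-47.8%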